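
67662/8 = 8457 + 3/4 = 8457.75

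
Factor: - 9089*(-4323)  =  39291747= 3^1*11^1*61^1 * 131^1*149^1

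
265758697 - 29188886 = 236569811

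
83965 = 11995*7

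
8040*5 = 40200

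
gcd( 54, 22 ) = 2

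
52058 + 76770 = 128828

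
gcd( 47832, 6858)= 6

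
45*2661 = 119745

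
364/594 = 182/297 = 0.61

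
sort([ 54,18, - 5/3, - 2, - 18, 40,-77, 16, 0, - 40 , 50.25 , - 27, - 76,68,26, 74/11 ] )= [  -  77,-76, -40 , - 27 , - 18, - 2, - 5/3,0, 74/11, 16,18,26,40 , 50.25, 54, 68]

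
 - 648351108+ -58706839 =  - 707057947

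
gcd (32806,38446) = 94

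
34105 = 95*359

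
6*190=1140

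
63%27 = 9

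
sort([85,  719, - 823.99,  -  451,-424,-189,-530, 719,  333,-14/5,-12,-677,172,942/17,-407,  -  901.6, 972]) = [  -  901.6 , - 823.99,  -  677,  -  530, - 451  ,  -  424,  -  407,-189,-12, - 14/5 , 942/17,85,  172,  333 , 719,719,972 ] 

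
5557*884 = 4912388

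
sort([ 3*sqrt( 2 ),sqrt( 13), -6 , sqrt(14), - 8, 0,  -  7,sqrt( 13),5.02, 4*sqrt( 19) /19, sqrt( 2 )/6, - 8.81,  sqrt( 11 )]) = [ - 8.81, - 8,- 7, - 6, 0, sqrt( 2 ) /6 , 4 * sqrt(19)/19,sqrt( 11 ), sqrt( 13 ), sqrt( 13), sqrt(  14 ),3 * sqrt ( 2) , 5.02]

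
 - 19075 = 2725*( - 7)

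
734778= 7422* 99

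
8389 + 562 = 8951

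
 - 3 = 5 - 8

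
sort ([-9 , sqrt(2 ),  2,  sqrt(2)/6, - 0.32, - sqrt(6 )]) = [  -  9, - sqrt(6),-0.32, sqrt(2)/6, sqrt( 2),2 ]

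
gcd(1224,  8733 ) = 3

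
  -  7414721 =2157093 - 9571814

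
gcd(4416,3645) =3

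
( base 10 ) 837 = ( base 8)1505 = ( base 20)21H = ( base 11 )6A1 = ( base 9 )1130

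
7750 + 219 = 7969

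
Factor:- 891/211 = - 3^4*11^1*211^( - 1) 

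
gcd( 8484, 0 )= 8484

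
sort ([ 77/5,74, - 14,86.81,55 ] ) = [-14, 77/5,55,74,86.81] 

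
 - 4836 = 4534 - 9370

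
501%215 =71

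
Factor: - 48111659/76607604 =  - 2^( - 2 )  *  3^(  -  2 )*31^1*71^1*233^ (- 1)*9133^( -1 )*21859^1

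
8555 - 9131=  - 576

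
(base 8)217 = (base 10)143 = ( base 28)53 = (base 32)4F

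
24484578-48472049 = -23987471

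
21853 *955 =20869615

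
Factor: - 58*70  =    -  4060 = - 2^2*5^1*7^1*29^1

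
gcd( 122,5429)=61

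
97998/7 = 13999 + 5/7  =  13999.71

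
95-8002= - 7907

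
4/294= 2/147=   0.01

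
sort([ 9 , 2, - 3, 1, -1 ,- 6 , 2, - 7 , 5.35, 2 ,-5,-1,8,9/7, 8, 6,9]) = [-7,  -  6, - 5, - 3, - 1, - 1 , 1, 9/7,2, 2,2, 5.35,6, 8,8,9,9]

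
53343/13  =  4103+4/13  =  4103.31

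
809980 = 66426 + 743554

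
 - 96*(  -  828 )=79488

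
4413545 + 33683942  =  38097487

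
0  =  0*9261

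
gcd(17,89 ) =1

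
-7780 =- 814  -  6966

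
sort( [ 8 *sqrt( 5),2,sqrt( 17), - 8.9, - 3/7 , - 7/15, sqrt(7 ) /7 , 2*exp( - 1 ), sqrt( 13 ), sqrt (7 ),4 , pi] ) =[ - 8.9, - 7/15,-3/7 , sqrt(7 )/7,2*exp( - 1),  2, sqrt( 7),pi  ,  sqrt(13),4, sqrt( 17 ),8* sqrt(5) ] 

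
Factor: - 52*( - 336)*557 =9731904=2^6*3^1*7^1*13^1*557^1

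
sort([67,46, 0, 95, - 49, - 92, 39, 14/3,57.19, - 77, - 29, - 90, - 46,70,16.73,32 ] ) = [ - 92 , - 90, - 77, - 49, - 46, - 29, 0,14/3, 16.73, 32,39,  46,  57.19, 67 , 70,95 ] 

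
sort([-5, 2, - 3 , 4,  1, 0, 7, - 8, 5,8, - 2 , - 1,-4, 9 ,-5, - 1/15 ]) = [ - 8,-5,-5,- 4,-3, - 2, - 1, - 1/15, 0, 1,2, 4, 5,7, 8, 9] 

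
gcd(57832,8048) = 8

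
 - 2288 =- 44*52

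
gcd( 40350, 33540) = 30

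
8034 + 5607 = 13641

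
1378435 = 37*37255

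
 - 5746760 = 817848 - 6564608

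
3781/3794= 3781/3794 = 1.00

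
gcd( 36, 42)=6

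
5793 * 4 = 23172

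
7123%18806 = 7123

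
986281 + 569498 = 1555779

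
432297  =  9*48033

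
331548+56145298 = 56476846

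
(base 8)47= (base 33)16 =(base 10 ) 39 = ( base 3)1110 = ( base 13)30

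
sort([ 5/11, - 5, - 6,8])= [-6, - 5, 5/11, 8 ]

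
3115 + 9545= 12660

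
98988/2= 49494 = 49494.00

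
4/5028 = 1/1257  =  0.00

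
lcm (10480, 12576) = 62880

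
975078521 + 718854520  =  1693933041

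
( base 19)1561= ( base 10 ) 8779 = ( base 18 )191d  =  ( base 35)75T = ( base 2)10001001001011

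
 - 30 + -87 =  - 117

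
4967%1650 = 17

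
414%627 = 414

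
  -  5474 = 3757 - 9231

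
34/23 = 1 + 11/23  =  1.48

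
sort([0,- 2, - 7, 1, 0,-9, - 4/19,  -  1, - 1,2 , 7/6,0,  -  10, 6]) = [-10, - 9, - 7,  -  2,  -  1, - 1, - 4/19, 0, 0, 0, 1,7/6, 2, 6]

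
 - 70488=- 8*8811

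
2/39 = 2/39 = 0.05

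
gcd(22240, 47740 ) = 20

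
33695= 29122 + 4573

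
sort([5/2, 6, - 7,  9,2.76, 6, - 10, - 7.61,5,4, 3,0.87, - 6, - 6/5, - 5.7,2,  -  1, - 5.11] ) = [ - 10, - 7.61,- 7, - 6, - 5.7, - 5.11, - 6/5,- 1 , 0.87 , 2 , 5/2, 2.76,  3, 4,5,6, 6 , 9]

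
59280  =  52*1140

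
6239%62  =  39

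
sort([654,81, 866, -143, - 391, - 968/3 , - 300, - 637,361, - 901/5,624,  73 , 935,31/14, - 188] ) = [ - 637, - 391, - 968/3,-300, - 188 , - 901/5,-143,  31/14, 73,81,361,  624,654, 866,935] 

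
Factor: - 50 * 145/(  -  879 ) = 2^1*3^ ( - 1 ) *5^3*29^1*293^( - 1) = 7250/879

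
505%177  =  151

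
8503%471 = 25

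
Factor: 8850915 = 3^2*5^1*196687^1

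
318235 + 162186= 480421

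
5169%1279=53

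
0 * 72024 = 0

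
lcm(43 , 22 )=946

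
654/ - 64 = - 11 + 25/32 = - 10.22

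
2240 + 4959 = 7199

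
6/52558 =3/26279= 0.00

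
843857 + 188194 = 1032051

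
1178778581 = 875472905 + 303305676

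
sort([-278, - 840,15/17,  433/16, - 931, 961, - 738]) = [-931,  -  840,-738,-278 , 15/17,433/16,961] 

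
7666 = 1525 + 6141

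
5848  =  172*34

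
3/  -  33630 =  - 1 + 11209/11210 =- 0.00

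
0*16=0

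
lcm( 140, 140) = 140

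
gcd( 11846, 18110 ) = 2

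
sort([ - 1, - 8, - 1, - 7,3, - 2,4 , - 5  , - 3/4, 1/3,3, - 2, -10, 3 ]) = [-10, - 8, - 7,-5,-2, - 2, - 1, - 1, - 3/4,1/3,  3, 3, 3,4]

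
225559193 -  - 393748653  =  619307846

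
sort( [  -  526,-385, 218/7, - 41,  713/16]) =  [-526, - 385, - 41 , 218/7, 713/16]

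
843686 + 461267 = 1304953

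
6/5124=1/854 = 0.00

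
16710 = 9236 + 7474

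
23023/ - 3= - 23023/3 = - 7674.33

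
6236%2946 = 344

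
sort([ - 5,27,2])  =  [- 5,2,27]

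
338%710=338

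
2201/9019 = 2201/9019 = 0.24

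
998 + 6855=7853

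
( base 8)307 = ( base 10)199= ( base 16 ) c7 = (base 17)bc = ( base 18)b1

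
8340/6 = 1390= 1390.00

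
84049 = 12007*7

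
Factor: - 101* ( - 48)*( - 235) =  - 2^4 * 3^1*5^1*47^1 * 101^1 = - 1139280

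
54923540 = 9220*5957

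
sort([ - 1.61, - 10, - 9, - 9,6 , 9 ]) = [ - 10,-9,  -  9, - 1.61, 6, 9 ]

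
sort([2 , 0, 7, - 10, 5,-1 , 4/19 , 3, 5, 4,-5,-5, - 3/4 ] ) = [ - 10, - 5 , - 5,-1, -3/4, 0, 4/19,  2,3, 4,5, 5, 7 ]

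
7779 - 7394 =385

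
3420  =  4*855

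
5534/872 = 6+151/436 = 6.35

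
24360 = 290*84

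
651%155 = 31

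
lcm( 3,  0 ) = 0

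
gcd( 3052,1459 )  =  1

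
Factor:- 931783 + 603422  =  -328361 =-11^1*29851^1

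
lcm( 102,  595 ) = 3570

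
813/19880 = 813/19880  =  0.04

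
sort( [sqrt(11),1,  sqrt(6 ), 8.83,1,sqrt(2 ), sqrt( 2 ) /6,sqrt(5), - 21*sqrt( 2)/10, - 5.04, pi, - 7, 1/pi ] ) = [ - 7 , - 5.04,-21 *sqrt( 2) /10,sqrt(2) /6,1/pi , 1,1,  sqrt( 2),sqrt( 5),sqrt ( 6),pi,  sqrt(11),8.83]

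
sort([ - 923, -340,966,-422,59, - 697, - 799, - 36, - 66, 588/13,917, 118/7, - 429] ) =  [- 923,-799, - 697, - 429,  -  422, - 340, - 66,- 36, 118/7,588/13,59, 917 , 966 ]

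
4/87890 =2/43945 = 0.00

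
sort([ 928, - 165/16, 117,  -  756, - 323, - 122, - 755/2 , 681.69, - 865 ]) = [ - 865,  -  756,-755/2, - 323, - 122,-165/16, 117,681.69 , 928 ]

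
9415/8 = 9415/8 = 1176.88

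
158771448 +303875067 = 462646515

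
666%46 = 22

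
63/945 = 1/15=   0.07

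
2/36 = 1/18 = 0.06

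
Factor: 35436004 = 2^2*839^1*10559^1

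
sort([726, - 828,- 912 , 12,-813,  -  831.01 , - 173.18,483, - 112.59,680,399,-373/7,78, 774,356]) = [ - 912, - 831.01,  -  828,- 813, - 173.18, -112.59, - 373/7 , 12, 78,356,399, 483 , 680,726,774]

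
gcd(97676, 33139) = 1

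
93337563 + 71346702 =164684265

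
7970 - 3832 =4138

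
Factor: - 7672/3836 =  - 2=-2^1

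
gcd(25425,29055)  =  15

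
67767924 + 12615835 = 80383759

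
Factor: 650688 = 2^6*3^1*3389^1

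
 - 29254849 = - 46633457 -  - 17378608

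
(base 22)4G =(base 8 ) 150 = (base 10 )104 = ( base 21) 4k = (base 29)3h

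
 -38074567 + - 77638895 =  - 115713462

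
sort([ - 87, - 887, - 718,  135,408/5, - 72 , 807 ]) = [ - 887 , -718, - 87,-72, 408/5, 135,807 ]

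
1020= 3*340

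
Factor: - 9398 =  - 2^1* 37^1*127^1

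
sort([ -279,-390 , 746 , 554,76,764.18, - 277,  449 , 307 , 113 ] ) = [ - 390 , - 279, - 277, 76,113,  307,449, 554 , 746, 764.18]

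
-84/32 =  - 3 + 3/8 = - 2.62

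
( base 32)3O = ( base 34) 3i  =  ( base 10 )120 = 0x78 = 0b1111000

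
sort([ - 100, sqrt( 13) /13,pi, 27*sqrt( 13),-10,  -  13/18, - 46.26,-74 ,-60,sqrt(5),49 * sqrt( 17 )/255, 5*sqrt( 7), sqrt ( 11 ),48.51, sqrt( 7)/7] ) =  [ - 100, - 74,-60, - 46.26,-10,-13/18, sqrt( 13)/13, sqrt( 7 )/7,  49*sqrt( 17) /255,sqrt(5),pi, sqrt(11), 5*sqrt( 7),48.51, 27*sqrt( 13) ] 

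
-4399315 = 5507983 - 9907298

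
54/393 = 18/131 =0.14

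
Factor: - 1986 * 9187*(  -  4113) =2^1*3^3*331^1*457^1 * 9187^1= 75043256166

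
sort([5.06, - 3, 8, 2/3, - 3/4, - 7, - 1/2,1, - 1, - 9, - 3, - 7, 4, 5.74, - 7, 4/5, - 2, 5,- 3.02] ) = [-9,  -  7, - 7, - 7 , - 3.02, - 3, - 3, - 2, - 1, - 3/4, - 1/2, 2/3,4/5,1,4, 5, 5.06, 5.74, 8 ]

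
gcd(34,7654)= 2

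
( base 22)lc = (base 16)1da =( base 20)13e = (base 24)ji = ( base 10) 474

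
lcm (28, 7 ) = 28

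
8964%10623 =8964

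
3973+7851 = 11824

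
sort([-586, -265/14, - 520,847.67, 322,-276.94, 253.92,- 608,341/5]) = [ - 608, - 586, - 520 , - 276.94, - 265/14, 341/5, 253.92,322, 847.67]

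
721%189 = 154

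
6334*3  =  19002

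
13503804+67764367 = 81268171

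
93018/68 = 46509/34 = 1367.91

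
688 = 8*86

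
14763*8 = 118104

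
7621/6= 1270 + 1/6 = 1270.17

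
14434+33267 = 47701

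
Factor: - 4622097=-3^1* 1540699^1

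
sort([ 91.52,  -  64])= [ - 64, 91.52 ]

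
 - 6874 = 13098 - 19972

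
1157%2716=1157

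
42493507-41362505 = 1131002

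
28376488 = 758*37436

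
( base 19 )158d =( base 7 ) 34512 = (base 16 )227d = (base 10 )8829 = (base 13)4032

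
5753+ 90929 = 96682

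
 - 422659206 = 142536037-565195243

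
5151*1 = 5151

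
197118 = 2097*94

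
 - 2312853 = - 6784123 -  - 4471270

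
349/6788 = 349/6788 = 0.05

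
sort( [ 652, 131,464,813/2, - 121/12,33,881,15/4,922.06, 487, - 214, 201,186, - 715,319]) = [ - 715, - 214, - 121/12,15/4,33,131, 186, 201,319,  813/2,464, 487,652,881 , 922.06 ] 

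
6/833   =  6/833=0.01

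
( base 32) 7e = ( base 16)EE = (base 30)7S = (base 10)238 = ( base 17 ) e0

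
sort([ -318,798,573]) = [ - 318 , 573,  798]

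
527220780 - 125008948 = 402211832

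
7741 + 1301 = 9042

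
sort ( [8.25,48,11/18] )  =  [11/18,8.25,48] 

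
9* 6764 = 60876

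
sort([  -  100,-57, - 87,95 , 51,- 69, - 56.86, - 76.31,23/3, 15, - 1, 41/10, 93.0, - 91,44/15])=[ -100, - 91,  -  87, - 76.31, - 69, - 57, - 56.86, - 1,44/15, 41/10,23/3,15,51, 93.0,95 ]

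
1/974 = 1/974 = 0.00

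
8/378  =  4/189 = 0.02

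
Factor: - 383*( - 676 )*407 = 105375556 = 2^2*11^1*13^2* 37^1 * 383^1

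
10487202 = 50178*209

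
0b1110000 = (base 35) 37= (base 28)40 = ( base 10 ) 112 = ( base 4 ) 1300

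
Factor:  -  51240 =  - 2^3*3^1 * 5^1*7^1 * 61^1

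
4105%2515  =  1590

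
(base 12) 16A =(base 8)342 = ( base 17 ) d5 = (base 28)82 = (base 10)226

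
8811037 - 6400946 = 2410091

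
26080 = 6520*4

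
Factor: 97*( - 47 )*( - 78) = 2^1*3^1*13^1*47^1*97^1 = 355602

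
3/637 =3/637 = 0.00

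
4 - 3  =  1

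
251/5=50 + 1/5= 50.20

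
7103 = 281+6822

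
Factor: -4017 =  -  3^1*13^1*103^1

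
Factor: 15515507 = 7^2*41^1 * 7723^1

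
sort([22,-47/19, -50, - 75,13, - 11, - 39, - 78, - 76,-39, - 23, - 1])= [ - 78, - 76, - 75, - 50 , - 39, - 39,  -  23, - 11, - 47/19,  -  1, 13 , 22 ] 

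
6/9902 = 3/4951 = 0.00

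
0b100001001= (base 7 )526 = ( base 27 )9m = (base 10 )265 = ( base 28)9D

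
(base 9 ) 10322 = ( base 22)e24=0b1101010101000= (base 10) 6824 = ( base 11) 5144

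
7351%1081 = 865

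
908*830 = 753640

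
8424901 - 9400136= - 975235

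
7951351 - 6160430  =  1790921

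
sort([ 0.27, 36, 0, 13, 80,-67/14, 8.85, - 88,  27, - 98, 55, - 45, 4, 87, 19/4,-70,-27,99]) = [ - 98,-88, - 70,-45, - 27,-67/14,0,0.27, 4, 19/4,8.85,  13, 27, 36, 55, 80,87,99 ] 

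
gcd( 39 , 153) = 3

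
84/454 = 42/227  =  0.19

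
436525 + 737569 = 1174094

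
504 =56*9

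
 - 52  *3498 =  - 181896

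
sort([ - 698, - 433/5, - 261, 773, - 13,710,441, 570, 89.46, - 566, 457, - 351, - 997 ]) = [ - 997 , - 698,-566, - 351, - 261, - 433/5, - 13,89.46,441, 457,570, 710 , 773] 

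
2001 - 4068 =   -  2067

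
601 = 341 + 260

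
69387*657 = 45587259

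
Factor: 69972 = 2^2*3^1 * 7^3*17^1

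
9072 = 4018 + 5054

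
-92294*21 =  - 1938174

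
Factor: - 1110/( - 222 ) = 5^1 = 5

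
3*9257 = 27771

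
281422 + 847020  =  1128442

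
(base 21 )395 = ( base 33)1CW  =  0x5ED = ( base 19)43g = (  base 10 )1517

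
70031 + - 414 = 69617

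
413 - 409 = 4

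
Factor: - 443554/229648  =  - 479/248  =  - 2^(-3)*31^( - 1)*479^1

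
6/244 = 3/122 = 0.02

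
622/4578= 311/2289=0.14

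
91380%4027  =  2786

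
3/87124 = 3/87124 = 0.00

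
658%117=73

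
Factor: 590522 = 2^1*503^1 * 587^1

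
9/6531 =3/2177 = 0.00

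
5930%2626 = 678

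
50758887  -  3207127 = 47551760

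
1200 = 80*15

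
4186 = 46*91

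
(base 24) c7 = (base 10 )295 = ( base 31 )9G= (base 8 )447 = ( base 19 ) FA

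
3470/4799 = 3470/4799 = 0.72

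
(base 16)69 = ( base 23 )4d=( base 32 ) 39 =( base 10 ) 105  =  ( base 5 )410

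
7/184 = 7/184 =0.04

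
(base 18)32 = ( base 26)24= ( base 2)111000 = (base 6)132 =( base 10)56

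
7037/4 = 7037/4 = 1759.25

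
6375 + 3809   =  10184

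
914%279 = 77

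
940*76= 71440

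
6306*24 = 151344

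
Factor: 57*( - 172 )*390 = -2^3*3^2*5^1*13^1 * 19^1*43^1= - 3823560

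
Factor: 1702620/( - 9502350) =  - 2^1*3^3*5^( - 1 )*11^( - 1 )*13^( - 1)*443^( - 1)*1051^1 = - 56754/316745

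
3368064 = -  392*(  -  8592)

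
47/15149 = 47/15149 = 0.00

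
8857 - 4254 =4603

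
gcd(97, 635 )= 1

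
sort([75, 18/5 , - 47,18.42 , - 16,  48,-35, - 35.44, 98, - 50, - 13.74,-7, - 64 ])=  [ - 64, - 50, - 47, - 35.44, - 35, - 16, - 13.74,-7, 18/5 , 18.42, 48, 75,98]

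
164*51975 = 8523900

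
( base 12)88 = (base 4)1220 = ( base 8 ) 150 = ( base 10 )104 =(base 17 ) 62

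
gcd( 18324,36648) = 18324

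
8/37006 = 4/18503 = 0.00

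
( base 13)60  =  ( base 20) 3I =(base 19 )42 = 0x4e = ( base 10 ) 78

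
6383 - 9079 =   -  2696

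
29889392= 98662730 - 68773338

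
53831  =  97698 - 43867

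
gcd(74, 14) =2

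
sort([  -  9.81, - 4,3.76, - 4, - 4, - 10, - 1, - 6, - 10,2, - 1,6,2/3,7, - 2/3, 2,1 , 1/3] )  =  [ -10,-10, - 9.81, - 6, - 4, - 4, - 4, - 1, - 1,-2/3, 1/3,2/3 , 1,2 , 2, 3.76,6,7]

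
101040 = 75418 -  -25622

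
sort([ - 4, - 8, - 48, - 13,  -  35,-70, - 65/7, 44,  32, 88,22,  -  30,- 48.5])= [-70, - 48.5,- 48, - 35,  -  30,  -  13, - 65/7,  -  8, - 4,22,32, 44, 88]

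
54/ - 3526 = -27/1763 = - 0.02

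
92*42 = 3864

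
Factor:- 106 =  - 2^1*53^1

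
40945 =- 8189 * ( - 5)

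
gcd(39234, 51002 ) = 2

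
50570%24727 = 1116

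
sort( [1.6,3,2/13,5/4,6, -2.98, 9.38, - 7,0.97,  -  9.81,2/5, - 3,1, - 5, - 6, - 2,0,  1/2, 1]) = [ - 9.81, - 7,- 6, -5, - 3, - 2.98, -2, 0,2/13, 2/5 , 1/2,0.97,1,1, 5/4,1.6,3,6,9.38] 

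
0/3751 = 0 = 0.00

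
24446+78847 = 103293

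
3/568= 3/568 = 0.01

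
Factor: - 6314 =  - 2^1*7^1*11^1 * 41^1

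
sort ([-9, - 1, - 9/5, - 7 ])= [ - 9, - 7, - 9/5, - 1]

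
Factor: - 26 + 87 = 61 = 61^1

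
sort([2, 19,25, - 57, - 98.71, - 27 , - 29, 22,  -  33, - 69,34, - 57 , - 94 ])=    [ - 98.71, - 94, - 69, - 57, - 57, - 33, - 29,-27 , 2, 19,22,25, 34 ] 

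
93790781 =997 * 94073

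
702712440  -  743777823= - 41065383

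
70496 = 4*17624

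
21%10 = 1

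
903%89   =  13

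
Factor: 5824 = 2^6*7^1 * 13^1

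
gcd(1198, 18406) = 2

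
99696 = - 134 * ( - 744)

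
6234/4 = 1558 + 1/2 = 1558.50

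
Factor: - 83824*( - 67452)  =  5654096448  =  2^6*3^1 * 7^1*  11^1*13^2*31^1*73^1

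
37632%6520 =5032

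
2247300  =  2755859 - 508559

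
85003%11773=2592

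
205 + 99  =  304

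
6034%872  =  802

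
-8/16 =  - 1/2 = - 0.50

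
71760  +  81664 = 153424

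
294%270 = 24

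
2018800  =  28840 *70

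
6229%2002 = 223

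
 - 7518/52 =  - 3759/26  =  - 144.58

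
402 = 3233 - 2831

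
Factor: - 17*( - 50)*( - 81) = -68850=- 2^1*3^4*5^2*17^1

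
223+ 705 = 928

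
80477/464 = 173 + 205/464   =  173.44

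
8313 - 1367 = 6946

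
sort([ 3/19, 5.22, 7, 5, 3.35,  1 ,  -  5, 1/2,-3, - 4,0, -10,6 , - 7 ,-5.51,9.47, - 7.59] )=[-10 ,-7.59,  -  7, -5.51,  -  5,  -  4, - 3,0, 3/19, 1/2 , 1, 3.35, 5, 5.22,6, 7, 9.47 ]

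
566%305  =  261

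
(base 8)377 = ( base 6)1103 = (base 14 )143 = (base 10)255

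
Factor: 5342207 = 13^1*607^1* 677^1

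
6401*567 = 3629367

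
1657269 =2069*801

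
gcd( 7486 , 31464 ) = 38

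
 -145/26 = -6 + 11/26 = - 5.58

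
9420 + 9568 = 18988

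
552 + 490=1042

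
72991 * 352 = 25692832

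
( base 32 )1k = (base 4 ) 310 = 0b110100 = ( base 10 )52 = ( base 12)44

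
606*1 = 606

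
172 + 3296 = 3468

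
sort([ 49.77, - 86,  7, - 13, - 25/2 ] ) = [-86,  -  13, - 25/2, 7, 49.77] 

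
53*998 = 52894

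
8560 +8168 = 16728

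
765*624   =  477360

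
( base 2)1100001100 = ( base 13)480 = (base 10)780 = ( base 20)1j0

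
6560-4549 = 2011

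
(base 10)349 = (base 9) 427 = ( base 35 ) 9Y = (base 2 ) 101011101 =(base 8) 535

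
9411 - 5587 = 3824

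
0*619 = 0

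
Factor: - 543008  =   - 2^5*71^1 * 239^1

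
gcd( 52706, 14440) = 722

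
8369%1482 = 959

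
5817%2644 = 529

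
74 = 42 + 32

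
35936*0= 0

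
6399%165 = 129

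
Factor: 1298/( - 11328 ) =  - 2^( - 5 )*3^( - 1) * 11^1 = - 11/96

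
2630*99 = 260370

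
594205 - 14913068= - 14318863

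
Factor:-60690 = - 2^1*3^1*5^1*7^1*17^2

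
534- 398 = 136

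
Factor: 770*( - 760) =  - 585200 = -2^4*5^2*7^1*11^1*19^1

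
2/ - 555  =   - 1 + 553/555 = -0.00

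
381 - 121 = 260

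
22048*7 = 154336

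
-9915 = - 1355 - 8560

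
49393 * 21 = 1037253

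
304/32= 9+1/2  =  9.50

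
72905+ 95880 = 168785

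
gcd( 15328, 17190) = 2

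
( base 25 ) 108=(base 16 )279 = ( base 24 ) 129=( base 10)633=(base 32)jp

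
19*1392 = 26448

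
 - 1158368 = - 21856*53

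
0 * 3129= 0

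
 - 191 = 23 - 214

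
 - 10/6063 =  - 10/6063 = - 0.00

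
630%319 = 311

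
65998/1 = 65998 = 65998.00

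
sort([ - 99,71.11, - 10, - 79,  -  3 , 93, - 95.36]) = [ - 99, - 95.36, - 79,-10, - 3 , 71.11, 93 ] 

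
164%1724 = 164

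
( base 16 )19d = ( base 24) h5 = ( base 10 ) 413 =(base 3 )120022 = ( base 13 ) 25A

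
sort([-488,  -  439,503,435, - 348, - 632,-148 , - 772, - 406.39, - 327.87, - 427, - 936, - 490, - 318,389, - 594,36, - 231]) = [-936, - 772 , - 632,  -  594, - 490, - 488, - 439, - 427, - 406.39, - 348, - 327.87, - 318, - 231, -148, 36,389,  435,503] 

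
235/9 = 235/9 = 26.11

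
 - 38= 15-53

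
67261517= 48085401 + 19176116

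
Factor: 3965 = 5^1*13^1 * 61^1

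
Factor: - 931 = -7^2*19^1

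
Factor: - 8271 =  - 3^2*919^1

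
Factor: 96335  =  5^1*19267^1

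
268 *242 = 64856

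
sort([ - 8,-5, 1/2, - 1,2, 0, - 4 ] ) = [-8, - 5, -4, - 1,0,1/2,2]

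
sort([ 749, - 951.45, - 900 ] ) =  [-951.45,-900, 749 ] 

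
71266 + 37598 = 108864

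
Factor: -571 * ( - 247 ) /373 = 13^1  *19^1 *373^( - 1)  *  571^1 = 141037/373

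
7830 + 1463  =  9293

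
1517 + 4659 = 6176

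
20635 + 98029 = 118664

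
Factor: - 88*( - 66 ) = 5808   =  2^4*3^1*11^2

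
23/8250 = 23/8250 = 0.00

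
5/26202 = 5/26202 = 0.00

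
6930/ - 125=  - 56 + 14/25=- 55.44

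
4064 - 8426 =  - 4362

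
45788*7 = 320516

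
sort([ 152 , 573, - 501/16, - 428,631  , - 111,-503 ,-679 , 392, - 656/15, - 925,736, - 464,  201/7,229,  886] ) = [ - 925, - 679,-503, - 464, - 428, - 111 , - 656/15, - 501/16,201/7, 152,229 , 392,573, 631 , 736 , 886] 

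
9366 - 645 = 8721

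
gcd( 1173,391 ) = 391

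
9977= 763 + 9214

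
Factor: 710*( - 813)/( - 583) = 2^1* 3^1 * 5^1*11^ ( - 1 ) * 53^(-1 ) * 71^1*271^1 =577230/583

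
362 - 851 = - 489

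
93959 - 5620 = 88339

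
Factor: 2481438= 2^1*3^1*19^1* 21767^1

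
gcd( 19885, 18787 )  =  1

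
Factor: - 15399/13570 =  - 261/230 = - 2^ ( - 1 )*3^2*5^(-1 )*23^(-1 )*29^1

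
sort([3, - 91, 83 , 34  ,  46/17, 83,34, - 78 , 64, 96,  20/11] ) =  [ - 91 , - 78 , 20/11, 46/17 , 3,34,34,64,83, 83, 96] 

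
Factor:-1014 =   -  2^1*3^1*13^2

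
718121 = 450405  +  267716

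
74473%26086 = 22301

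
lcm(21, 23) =483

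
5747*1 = 5747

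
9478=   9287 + 191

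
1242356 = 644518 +597838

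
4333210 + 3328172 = 7661382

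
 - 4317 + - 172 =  - 4489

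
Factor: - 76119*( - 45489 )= 3462577191 = 3^2*59^1*257^1 * 25373^1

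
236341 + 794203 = 1030544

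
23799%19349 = 4450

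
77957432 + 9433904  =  87391336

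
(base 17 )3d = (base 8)100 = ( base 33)1v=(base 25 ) 2e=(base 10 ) 64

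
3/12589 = 3/12589= 0.00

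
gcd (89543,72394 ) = 1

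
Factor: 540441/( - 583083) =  - 583/629 = - 11^1*17^( - 1)*37^( - 1 )*53^1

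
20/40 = 1/2= 0.50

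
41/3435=41/3435 = 0.01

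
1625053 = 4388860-2763807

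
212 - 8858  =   - 8646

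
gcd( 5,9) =1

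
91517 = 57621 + 33896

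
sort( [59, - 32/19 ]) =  [  -  32/19,59 ] 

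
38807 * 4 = 155228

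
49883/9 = 49883/9 = 5542.56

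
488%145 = 53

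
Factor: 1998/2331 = 2^1*3^1 * 7^( - 1)= 6/7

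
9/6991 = 9/6991 = 0.00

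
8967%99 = 57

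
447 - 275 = 172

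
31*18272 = 566432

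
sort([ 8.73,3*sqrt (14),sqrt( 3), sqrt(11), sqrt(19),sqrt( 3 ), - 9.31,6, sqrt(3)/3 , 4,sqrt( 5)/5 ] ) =[ - 9.31,sqrt( 5)/5 , sqrt( 3 ) /3,sqrt( 3),sqrt( 3 ),sqrt( 11) , 4 , sqrt( 19 ),6,8.73,3*sqrt ( 14 )]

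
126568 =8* 15821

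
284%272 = 12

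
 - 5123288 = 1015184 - 6138472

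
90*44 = 3960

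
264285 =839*315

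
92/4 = 23 = 23.00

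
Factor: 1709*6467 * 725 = 8012774675 = 5^2 * 29^2*223^1*1709^1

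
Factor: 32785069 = 701^1*46769^1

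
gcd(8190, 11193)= 273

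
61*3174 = 193614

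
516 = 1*516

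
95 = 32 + 63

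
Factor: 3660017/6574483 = 3660017^1*6574483^( - 1) 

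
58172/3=58172/3  =  19390.67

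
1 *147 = 147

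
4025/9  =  447+2/9 = 447.22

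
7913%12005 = 7913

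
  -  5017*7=-35119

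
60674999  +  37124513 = 97799512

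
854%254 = 92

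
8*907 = 7256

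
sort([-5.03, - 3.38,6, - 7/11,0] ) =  [  -  5.03, - 3.38,-7/11, 0,6 ]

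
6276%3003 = 270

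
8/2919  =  8/2919 = 0.00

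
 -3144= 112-3256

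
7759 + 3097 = 10856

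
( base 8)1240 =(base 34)JQ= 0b1010100000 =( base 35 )j7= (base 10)672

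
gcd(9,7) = 1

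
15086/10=7543/5=1508.60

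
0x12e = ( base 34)8U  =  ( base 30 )a2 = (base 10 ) 302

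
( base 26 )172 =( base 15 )3c5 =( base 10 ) 860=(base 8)1534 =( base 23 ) 1E9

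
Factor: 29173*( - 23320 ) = -2^3 * 5^1 * 11^1 * 53^1*29173^1 = -680314360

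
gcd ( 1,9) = 1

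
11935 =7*1705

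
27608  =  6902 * 4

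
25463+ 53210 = 78673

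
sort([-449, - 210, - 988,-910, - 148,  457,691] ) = [  -  988,  -  910, - 449,-210,-148,457,691] 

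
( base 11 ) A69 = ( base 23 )29K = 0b10100000101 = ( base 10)1285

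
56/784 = 1/14  =  0.07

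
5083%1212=235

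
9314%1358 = 1166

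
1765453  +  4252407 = 6017860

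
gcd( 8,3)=1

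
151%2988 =151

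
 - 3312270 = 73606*( - 45) 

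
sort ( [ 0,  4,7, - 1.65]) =[ - 1.65,0, 4, 7 ]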